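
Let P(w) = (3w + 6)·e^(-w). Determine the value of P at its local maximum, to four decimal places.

8.1548

P'(w) = 3·e^(-w) + (3w + 6)·(-1)·e^(-w) = (-3w - 3)·e^(-w). Since e^(-w) > 0, the only critical point is w = -1.
P''(-1) has the same sign as -3 < 0, so this is a local maximum.
P(-1) = (3)·e^(1) ≈ 8.1548.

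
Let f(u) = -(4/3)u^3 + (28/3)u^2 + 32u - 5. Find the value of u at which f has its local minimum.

-4/3

f'(u) = -4u^2 + (56/3)u + 32. Setting f'(u) = 0 gives u ∈ {-4/3, 6}.
f''(u) = -8u + 56/3. f''(-4/3) = 88/3 > 0 ⇒ local minimum; f''(6) = -88/3 < 0 ⇒ local maximum.
So the local minimum value is f(-4/3) = -2261/81.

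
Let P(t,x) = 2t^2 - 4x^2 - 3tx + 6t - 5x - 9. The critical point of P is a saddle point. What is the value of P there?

-553/41

∂P/∂t = 4t - 3x + 6 = 0 and ∂P/∂x = -3t - 8x - 5 = 0, so (t, x) = (-63/41, -2/41).
The Hessian has P_{tt} = 4, P_{xx} = -8, P_{tx} = -3, giving D = -41 < 0, so the point is a saddle point.
P(-63/41, -2/41) = -553/41.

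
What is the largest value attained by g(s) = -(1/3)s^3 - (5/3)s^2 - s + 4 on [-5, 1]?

The derivative is -s^2 - (10/3)s - 1, which vanishes at s = -3 and s = -1/3.
Evaluating at the critical points and endpoints: g(-5) = 9; g(-3) = 1; g(-1/3) = 337/81; g(1) = 1.
The maximum over the interval is 9, attained at s = -5.

9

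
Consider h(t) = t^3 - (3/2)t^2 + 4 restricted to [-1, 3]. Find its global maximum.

Differentiating, h'(t) = 3t^2 - 3t; which vanishes at t = 0 and t = 1.
Candidates: h(-1) = 3/2; h(0) = 4; h(1) = 7/2; h(3) = 35/2.
The maximum over the interval is 35/2, attained at t = 3.

35/2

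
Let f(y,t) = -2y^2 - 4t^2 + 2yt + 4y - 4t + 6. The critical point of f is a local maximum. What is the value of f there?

58/7

∂f/∂y = -4y + 2t + 4 = 0 and ∂f/∂t = 2y - 8t - 4 = 0, so (y, t) = (6/7, -2/7).
The Hessian has f_{yy} = -4, f_{tt} = -8, f_{yt} = 2, giving D = 28 > 0 with f_{yy} < 0, so the point is a local maximum.
f(6/7, -2/7) = 58/7.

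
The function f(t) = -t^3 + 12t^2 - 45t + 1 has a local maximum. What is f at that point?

-49

f'(t) = -3t^2 + 24t - 45 = 0 at t = 3, 5.
f''(t) = -6t + 24. f''(3) = 6 > 0 ⇒ local minimum; f''(5) = -6 < 0 ⇒ local maximum.
Thus f has its local maximum at t = 5, with value -49.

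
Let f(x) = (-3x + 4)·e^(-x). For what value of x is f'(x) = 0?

7/3

Differentiating with the product rule gives f'(x) = (3x - 7)·e^(-x). Since e^(-x) > 0, the only critical point is x = 7/3.
f''(7/3) has the same sign as 3 > 0, so this is a local minimum.
f(7/3) = (-3)·e^(-7/3) ≈ -0.2909.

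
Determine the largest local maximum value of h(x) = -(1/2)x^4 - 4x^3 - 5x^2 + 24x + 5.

h'(x) = -2x^3 - 12x^2 - 10x + 24. Setting h'(x) = 0 gives x ∈ {-4, -3, 1}.
Since h''(x) = -6x^2 - 24x - 10, we get h''(-4) = -10 < 0 ⇒ local maximum; h''(-3) = 8 > 0 ⇒ local minimum; h''(1) = -40 < 0 ⇒ local maximum.
So the largest local maximum value is h(1) = 39/2.

39/2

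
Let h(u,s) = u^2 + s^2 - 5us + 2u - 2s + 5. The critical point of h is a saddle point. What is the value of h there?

∂h/∂u = 2u - 5s + 2 = 0 and ∂h/∂s = -5u + 2s - 2 = 0, so (u, s) = (-2/7, 2/7).
The Hessian has h_{uu} = 2, h_{ss} = 2, h_{us} = -5, giving D = -21 < 0, so the point is a saddle point.
h(-2/7, 2/7) = 31/7.

31/7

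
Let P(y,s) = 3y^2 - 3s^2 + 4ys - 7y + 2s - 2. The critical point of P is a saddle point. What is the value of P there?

-183/52

∂P/∂y = 6y + 4s - 7 = 0 and ∂P/∂s = 4y - 6s + 2 = 0, so (y, s) = (17/26, 10/13).
The Hessian has P_{yy} = 6, P_{ss} = -6, P_{ys} = 4, giving D = -52 < 0, so the point is a saddle point.
P(17/26, 10/13) = -183/52.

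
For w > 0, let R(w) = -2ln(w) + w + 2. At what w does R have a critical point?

2

R'(w) = -2/w + 1 = 0 gives w = 2.
R''(w) = 2/w², which is positive for w > 0, so this is a local minimum.
R(2) = -2·ln(2) + 2 + 2 ≈ 2.6137.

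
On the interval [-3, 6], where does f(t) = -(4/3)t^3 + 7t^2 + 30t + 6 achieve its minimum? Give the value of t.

Differentiating, f'(t) = -4t^2 + 14t + 30; which vanishes at t = -3/2 and t = 5.
Evaluating at the critical points and endpoints: f(-3) = 15, f(-3/2) = -75/4, f(5) = 493/3, f(6) = 150.
Hence the absolute minimum is -75/4 at t = -3/2.

-3/2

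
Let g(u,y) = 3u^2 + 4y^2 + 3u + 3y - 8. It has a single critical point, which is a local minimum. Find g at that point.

-149/16

∂g/∂u = 6u + 3 = 0 and ∂g/∂y = 8y + 3 = 0, so (u, y) = (-1/2, -3/8).
The Hessian has g_{uu} = 6, g_{yy} = 8, g_{uy} = 0, giving D = 48 > 0 with g_{uu} > 0, so the point is a local minimum.
g(-1/2, -3/8) = -149/16.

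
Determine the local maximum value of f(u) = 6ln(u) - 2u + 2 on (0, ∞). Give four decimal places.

2.5917

f'(u) = 6/u − 2 = 0 gives u = 3.
f''(u) = -6/u², which is negative for u > 0, so this is a local maximum.
f(3) = 6·ln(3) - 6 + 2 ≈ 2.5917.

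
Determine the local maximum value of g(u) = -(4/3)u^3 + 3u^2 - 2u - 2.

-7/3

g'(u) = -4u^2 + 6u - 2 = 0 at u = 1/2, 1.
Since g''(u) = -8u + 6, we get g''(1/2) = 2 > 0 ⇒ local minimum; g''(1) = -2 < 0 ⇒ local maximum.
Thus g has its local maximum at u = 1, with value -7/3.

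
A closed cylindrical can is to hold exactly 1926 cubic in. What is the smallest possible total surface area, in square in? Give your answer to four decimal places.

With radius r and height h, πr²h = 1926 so h = 1926/(πr²), and S(r) = 2πr² + 2πrh = 2πr² + 2·1926/r.
S'(r) = 4πr − 2·1926/r² = 0 ⇒ r³ = 1926/(2π), so r ≈ 6.7426 and h = 2r ≈ 13.4851.
S''(r) = 4π + 4·1926/r³ > 0, so this is the minimum; S ≈ 856.9433.

856.9433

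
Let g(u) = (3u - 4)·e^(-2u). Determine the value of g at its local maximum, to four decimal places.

0.0383

By the product rule, g'(u) = (-6u + 11)·e^(-2u). Since e^(-2u) > 0, the only critical point is u = 11/6.
g''(11/6) has the same sign as -6 < 0, so this is a local maximum.
g(11/6) = (3/2)·e^(-11/3) ≈ 0.0383.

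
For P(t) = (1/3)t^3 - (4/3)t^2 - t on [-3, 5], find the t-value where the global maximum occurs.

5

Differentiating, P'(t) = t^2 - (8/3)t - 1; which vanishes at t = -1/3 and t = 3.
Candidates: P(-3) = -18; P(-1/3) = 14/81; P(3) = -6; P(5) = 10/3.
The maximum over the interval is 10/3, attained at t = 5.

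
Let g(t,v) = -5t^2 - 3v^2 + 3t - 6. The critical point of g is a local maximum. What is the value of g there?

-111/20

∂g/∂t = -10t + 3 = 0 and ∂g/∂v = -6v = 0, so (t, v) = (3/10, 0).
The Hessian has g_{tt} = -10, g_{vv} = -6, g_{tv} = 0, giving D = 60 > 0 with g_{tt} < 0, so the point is a local maximum.
g(3/10, 0) = -111/20.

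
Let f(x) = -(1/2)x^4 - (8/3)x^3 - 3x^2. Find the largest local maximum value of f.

Critical points: f'(x) = -2x^3 - 8x^2 - 6x vanishes at x = -3, -1, 0.
Since f''(x) = -6x^2 - 16x - 6, we get f''(-3) = -12 < 0 ⇒ local maximum; f''(-1) = 4 > 0 ⇒ local minimum; f''(0) = -6 < 0 ⇒ local maximum.
Thus f has its largest local maximum at x = -3, with value 9/2.

9/2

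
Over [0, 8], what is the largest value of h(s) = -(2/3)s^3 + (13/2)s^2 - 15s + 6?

61/6

The derivative is -2s^2 + 13s - 15, which vanishes at s = 3/2 and s = 5.
Candidates: h(0) = 6,  h(3/2) = -33/8,  h(5) = 61/6,  h(8) = -118/3.
The maximum over the interval is 61/6, attained at s = 5.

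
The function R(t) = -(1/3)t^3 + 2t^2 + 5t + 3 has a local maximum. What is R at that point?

R'(t) = -t^2 + 4t + 5 = 0 at t = -1, 5.
Since R''(t) = -2t + 4, we get R''(-1) = 6 > 0 ⇒ local minimum; R''(5) = -6 < 0 ⇒ local maximum.
So the local maximum value is R(5) = 109/3.

109/3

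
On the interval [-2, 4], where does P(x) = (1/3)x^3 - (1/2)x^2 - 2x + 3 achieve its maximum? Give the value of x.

Differentiating, P'(x) = x^2 - x - 2; which vanishes at x = -1 and x = 2.
Candidates: P(-2) = 7/3; P(-1) = 25/6; P(2) = -1/3; P(4) = 25/3.
The maximum over the interval is 25/3, attained at x = 4.

4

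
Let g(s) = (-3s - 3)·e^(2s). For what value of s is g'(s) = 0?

g'(s) = (-3)·e^(2s) + (-3s - 3)·2·e^(2s) = (-6s - 9)·e^(2s). Since e^(2s) > 0, the only critical point is s = -3/2.
g''(-3/2) has the same sign as -6 < 0, so this is a local maximum.
g(-3/2) = (3/2)·e^(-3) ≈ 0.0747.

-3/2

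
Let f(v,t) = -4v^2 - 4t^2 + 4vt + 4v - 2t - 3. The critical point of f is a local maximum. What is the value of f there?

-2

∂f/∂v = -8v + 4t + 4 = 0 and ∂f/∂t = 4v - 8t - 2 = 0, so (v, t) = (1/2, 0).
The Hessian has f_{vv} = -8, f_{tt} = -8, f_{vt} = 4, giving D = 48 > 0 with f_{vv} < 0, so the point is a local maximum.
f(1/2, 0) = -2.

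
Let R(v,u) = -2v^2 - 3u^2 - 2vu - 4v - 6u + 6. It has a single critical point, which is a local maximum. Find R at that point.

48/5

∂R/∂v = -4v - 2u - 4 = 0 and ∂R/∂u = -2v - 6u - 6 = 0, so (v, u) = (-3/5, -4/5).
The Hessian has R_{vv} = -4, R_{uu} = -6, R_{vu} = -2, giving D = 20 > 0 with R_{vv} < 0, so the point is a local maximum.
R(-3/5, -4/5) = 48/5.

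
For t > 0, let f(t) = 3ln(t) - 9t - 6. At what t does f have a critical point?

f'(t) = 3/t − 9 = 0 gives t = 1/3.
f''(t) = -3/t², which is negative for t > 0, so this is a local maximum.
f(1/3) = 3·ln(1/3) - 3 - 6 ≈ -12.2958.

1/3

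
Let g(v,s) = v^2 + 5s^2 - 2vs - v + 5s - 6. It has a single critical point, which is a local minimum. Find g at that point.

-29/4

∂g/∂v = 2v - 2s - 1 = 0 and ∂g/∂s = -2v + 10s + 5 = 0, so (v, s) = (0, -1/2).
The Hessian has g_{vv} = 2, g_{ss} = 10, g_{vs} = -2, giving D = 16 > 0 with g_{vv} > 0, so the point is a local minimum.
g(0, -1/2) = -29/4.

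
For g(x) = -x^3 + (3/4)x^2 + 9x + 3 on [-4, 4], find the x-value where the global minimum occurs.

Differentiating, g'(x) = -3x^2 + (3/2)x + 9; which vanishes at x = -3/2 and x = 2.
Compare values at every candidate in [-4, 4]: g(-4) = 43,  g(-3/2) = -87/16,  g(2) = 16,  g(4) = -13.
So the minimum is g(4) = -13.

4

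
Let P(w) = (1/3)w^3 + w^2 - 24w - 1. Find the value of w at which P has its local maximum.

-6

P'(w) = w^2 + 2w - 24. Setting P'(w) = 0 gives w ∈ {-6, 4}.
Second-derivative test with P''(w) = 2w + 2: P''(-6) = -10 < 0 ⇒ local maximum; P''(4) = 10 > 0 ⇒ local minimum.
So the local maximum value is P(-6) = 107.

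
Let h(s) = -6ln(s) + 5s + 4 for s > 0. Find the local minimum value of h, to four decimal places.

h'(s) = -6/s + 5 = 0 gives s = 6/5.
h''(s) = 6/s², which is positive for s > 0, so this is a local minimum.
h(6/5) = -6·ln(6/5) + 6 + 4 ≈ 8.9061.

8.9061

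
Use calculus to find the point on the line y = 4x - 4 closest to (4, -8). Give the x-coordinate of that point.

Minimize D(x)^2 = (x - 4)^2 + (4x + 4)^2.
d/dx[D^2] = 2(x - 4) + 2·4·(4x + 4) = 0 ⇒ x = -12/17.
Then y = -116/17 and the distance is √(400/17) ≈ 4.8507.

-12/17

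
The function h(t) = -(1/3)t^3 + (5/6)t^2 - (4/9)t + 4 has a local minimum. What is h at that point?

h'(t) = -t^2 + (5/3)t - 4/9 = 0 at t = 1/3, 4/3.
h''(t) = -2t + 5/3. h''(1/3) = 1 > 0 ⇒ local minimum; h''(4/3) = -1 < 0 ⇒ local maximum.
Thus h has its local minimum at t = 1/3, with value 637/162.

637/162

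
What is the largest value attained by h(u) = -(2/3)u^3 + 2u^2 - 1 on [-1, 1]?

Differentiating, h'(u) = -2u^2 + 4u; whose only zero in [-1, 1] is u = 0.
Evaluating at the critical points and endpoints: h(-1) = 5/3,  h(0) = -1,  h(1) = 1/3.
So the maximum is h(-1) = 5/3.

5/3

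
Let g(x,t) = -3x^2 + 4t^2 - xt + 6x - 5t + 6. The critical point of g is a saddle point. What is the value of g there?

∂g/∂x = -6x - t + 6 = 0 and ∂g/∂t = -x + 8t - 5 = 0, so (x, t) = (43/49, 36/49).
The Hessian has g_{xx} = -6, g_{tt} = 8, g_{xt} = -1, giving D = -49 < 0, so the point is a saddle point.
g(43/49, 36/49) = 333/49.

333/49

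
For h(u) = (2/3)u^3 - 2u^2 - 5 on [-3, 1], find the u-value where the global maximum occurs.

0

The derivative is 2u^2 - 4u, whose only zero in [-3, 1] is u = 0.
Candidates: h(-3) = -41; h(0) = -5; h(1) = -19/3.
So the maximum is h(0) = -5.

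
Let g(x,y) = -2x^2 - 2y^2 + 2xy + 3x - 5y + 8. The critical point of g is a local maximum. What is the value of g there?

67/6

∂g/∂x = -4x + 2y + 3 = 0 and ∂g/∂y = 2x - 4y - 5 = 0, so (x, y) = (1/6, -7/6).
The Hessian has g_{xx} = -4, g_{yy} = -4, g_{xy} = 2, giving D = 12 > 0 with g_{xx} < 0, so the point is a local maximum.
g(1/6, -7/6) = 67/6.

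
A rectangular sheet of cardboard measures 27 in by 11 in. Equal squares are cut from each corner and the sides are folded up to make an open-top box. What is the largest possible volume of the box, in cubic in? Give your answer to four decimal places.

330.3452

With cut size x, the volume is V(x) = x(27 − 2x)(11 − 2x) for 0 < x < 5.5.
V'(x) = 12x^2 − 152x + 297. Setting V'(x) = 0 gives x ≈ 2.4140 (the root in (0, 5.5)).
V''(x) = 24x − 152 is negative there, so this is the maximum; V ≈ 330.3452.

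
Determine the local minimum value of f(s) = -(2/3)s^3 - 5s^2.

-125/3

Critical points: f'(s) = -2s^2 - 10s vanishes at s = -5, 0.
f''(s) = -4s - 10. f''(-5) = 10 > 0 ⇒ local minimum; f''(0) = -10 < 0 ⇒ local maximum.
So the local minimum value is f(-5) = -125/3.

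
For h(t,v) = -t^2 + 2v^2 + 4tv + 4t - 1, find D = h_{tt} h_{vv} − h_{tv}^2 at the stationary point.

-24

∂h/∂t = -2t + 4v + 4 = 0 and ∂h/∂v = 4t + 4v = 0, so (t, v) = (2/3, -2/3).
The Hessian has h_{tt} = -2, h_{vv} = 4, h_{tv} = 4, giving D = -24 < 0, so the point is a saddle point.
D = (-2)·(4) − (4)^2 = -24.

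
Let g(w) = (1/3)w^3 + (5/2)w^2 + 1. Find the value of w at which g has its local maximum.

-5

g'(w) = w^2 + 5w = 0 at w = -5, 0.
g''(w) = 2w + 5. g''(-5) = -5 < 0 ⇒ local maximum; g''(0) = 5 > 0 ⇒ local minimum.
So the local maximum value is g(-5) = 131/6.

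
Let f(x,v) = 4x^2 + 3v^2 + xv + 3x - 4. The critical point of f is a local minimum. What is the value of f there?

∂f/∂x = 8x + v + 3 = 0 and ∂f/∂v = x + 6v = 0, so (x, v) = (-18/47, 3/47).
The Hessian has f_{xx} = 8, f_{vv} = 6, f_{xv} = 1, giving D = 47 > 0 with f_{xx} > 0, so the point is a local minimum.
f(-18/47, 3/47) = -215/47.

-215/47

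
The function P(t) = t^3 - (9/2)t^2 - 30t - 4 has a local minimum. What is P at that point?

P'(t) = 3t^2 - 9t - 30 = 0 at t = -2, 5.
Since P''(t) = 6t - 9, we get P''(-2) = -21 < 0 ⇒ local maximum; P''(5) = 21 > 0 ⇒ local minimum.
So the local minimum value is P(5) = -283/2.

-283/2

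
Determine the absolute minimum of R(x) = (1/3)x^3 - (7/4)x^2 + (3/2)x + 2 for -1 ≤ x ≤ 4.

R'(x) = x^2 - (7/2)x + 3/2, which vanishes at x = 1/2 and x = 3.
Compare values at every candidate in [-1, 4]: R(-1) = -19/12,  R(1/2) = 113/48,  R(3) = -1/4,  R(4) = 4/3.
So the minimum is R(-1) = -19/12.

-19/12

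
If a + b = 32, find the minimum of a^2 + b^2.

512

With a + b = 32, a^2 + b^2 = a^2 + (32 − a)^2.
The derivative 2a − 2(32 − a) = 4a − 64 vanishes at a = 16; second derivative 4 > 0, a minimum.
The minimum is 2·(16)^2 = 512.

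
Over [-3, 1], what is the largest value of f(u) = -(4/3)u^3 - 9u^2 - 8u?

The derivative is -4u^2 - 18u - 8, whose only zero in [-3, 1] is u = -1/2.
Compare values at every candidate in [-3, 1]: f(-3) = -21, f(-1/2) = 23/12, f(1) = -55/3.
So the maximum is f(-1/2) = 23/12.

23/12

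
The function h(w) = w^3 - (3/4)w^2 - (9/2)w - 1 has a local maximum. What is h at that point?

7/4

h'(w) = 3w^2 - (3/2)w - 9/2. Setting h'(w) = 0 gives w ∈ {-1, 3/2}.
h''(w) = 6w - 3/2. h''(-1) = -15/2 < 0 ⇒ local maximum; h''(3/2) = 15/2 > 0 ⇒ local minimum.
So the local maximum value is h(-1) = 7/4.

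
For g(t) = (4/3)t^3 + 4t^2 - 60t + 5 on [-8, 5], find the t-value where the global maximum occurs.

-5

Differentiating, g'(t) = 4t^2 + 8t - 60; which vanishes at t = -5 and t = 3.
Candidates: g(-8) = 175/3,  g(-5) = 715/3,  g(3) = -103,  g(5) = -85/3.
The maximum over the interval is 715/3, attained at t = -5.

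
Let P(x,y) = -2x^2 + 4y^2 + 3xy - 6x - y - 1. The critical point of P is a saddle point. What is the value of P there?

83/41

∂P/∂x = -4x + 3y - 6 = 0 and ∂P/∂y = 3x + 8y - 1 = 0, so (x, y) = (-45/41, 22/41).
The Hessian has P_{xx} = -4, P_{yy} = 8, P_{xy} = 3, giving D = -41 < 0, so the point is a saddle point.
P(-45/41, 22/41) = 83/41.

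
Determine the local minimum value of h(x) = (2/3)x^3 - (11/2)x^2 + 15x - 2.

23/2

h'(x) = 2x^2 - 11x + 15. Setting h'(x) = 0 gives x ∈ {5/2, 3}.
Since h''(x) = 4x - 11, we get h''(5/2) = -1 < 0 ⇒ local maximum; h''(3) = 1 > 0 ⇒ local minimum.
The local minimum is h(3) = 23/2.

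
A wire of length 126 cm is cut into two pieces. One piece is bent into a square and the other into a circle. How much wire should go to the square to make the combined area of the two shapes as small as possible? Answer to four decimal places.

70.5725

Let x be the length used for the square. Square side x/4; circle radius (126−x)/(2π).
A(x) = (x/4)² + π·((126−x)/(2π))² = x²/16 + (126−x)²/(4π) for 0 ≤ x ≤ 126. A'(x) = x/8 − (126−x)/(2π) = 0 gives x = 4·126/(π+4) ≈ 70.5725.
A'' = 1/8 + 1/(2π) > 0, so this gives the minimum combined area; x ≈ 70.5725 cm to the square.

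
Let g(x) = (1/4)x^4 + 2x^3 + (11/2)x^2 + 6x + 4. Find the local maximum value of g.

2

g'(x) = x^3 + 6x^2 + 11x + 6. Setting g'(x) = 0 gives x ∈ {-3, -2, -1}.
Second-derivative test with g''(x) = 3x^2 + 12x + 11: g''(-3) = 2 > 0 ⇒ local minimum; g''(-2) = -1 < 0 ⇒ local maximum; g''(-1) = 2 > 0 ⇒ local minimum.
The local maximum is g(-2) = 2.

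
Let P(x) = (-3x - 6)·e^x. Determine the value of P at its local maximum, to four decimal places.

0.1494

By the product rule, P'(x) = (-3x - 9)·e^x. Since e^x > 0, the only critical point is x = -3.
P''(-3) has the same sign as -3 < 0, so this is a local maximum.
P(-3) = (3)·e^(-3) ≈ 0.1494.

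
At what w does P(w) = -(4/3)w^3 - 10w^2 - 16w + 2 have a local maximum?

P'(w) = -4w^2 - 20w - 16 = 0 at w = -4, -1.
Since P''(w) = -8w - 20, we get P''(-4) = 12 > 0 ⇒ local minimum; P''(-1) = -12 < 0 ⇒ local maximum.
The local maximum is P(-1) = 28/3.

-1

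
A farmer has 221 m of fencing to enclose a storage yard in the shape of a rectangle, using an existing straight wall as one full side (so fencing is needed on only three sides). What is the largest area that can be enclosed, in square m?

Let the sides perpendicular to the wall have length x and the parallel side y, so 2x + y = 221 and the area is A = xy = x(221 − 2x).
A'(x) = 221 − 4x = 0 gives x = 221/4, and A''(x) = −4 < 0 confirms a maximum.
Then y = 221 − 2·221/4 = 221/2 and A = 48841/8.

48841/8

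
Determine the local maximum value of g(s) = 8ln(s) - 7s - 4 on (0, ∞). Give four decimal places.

-10.9317

g'(s) = 8/s − 7 = 0 gives s = 8/7.
g''(s) = -8/s², which is negative for s > 0, so this is a local maximum.
g(8/7) = 8·ln(8/7) - 8 - 4 ≈ -10.9317.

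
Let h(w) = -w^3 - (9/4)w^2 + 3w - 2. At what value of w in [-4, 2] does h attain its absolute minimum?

h'(w) = -3w^2 - (9/2)w + 3, which vanishes at w = -2 and w = 1/2.
Evaluating at the critical points and endpoints: h(-4) = 14; h(-2) = -9; h(1/2) = -19/16; h(2) = -13.
Hence the absolute minimum is -13 at w = 2.

2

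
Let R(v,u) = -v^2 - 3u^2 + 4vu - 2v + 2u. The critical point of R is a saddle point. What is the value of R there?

0

∂R/∂v = -2v + 4u - 2 = 0 and ∂R/∂u = 4v - 6u + 2 = 0, so (v, u) = (1, 1).
The Hessian has R_{vv} = -2, R_{uu} = -6, R_{vu} = 4, giving D = -4 < 0, so the point is a saddle point.
R(1, 1) = 0.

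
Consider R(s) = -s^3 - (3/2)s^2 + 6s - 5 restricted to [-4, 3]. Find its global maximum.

11

Differentiating, R'(s) = -3s^2 - 3s + 6; which vanishes at s = -2 and s = 1.
Compare values at every candidate in [-4, 3]: R(-4) = 11,  R(-2) = -15,  R(1) = -3/2,  R(3) = -55/2.
So the maximum is R(-4) = 11.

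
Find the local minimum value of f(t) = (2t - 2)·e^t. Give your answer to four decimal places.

By the product rule, f'(t) = (2t)·e^t. Since e^t > 0, the only critical point is t = 0.
f''(0) has the same sign as 2 > 0, so this is a local minimum.
f(0) = (-2)·e^(0) ≈ -2.0000.

-2.0000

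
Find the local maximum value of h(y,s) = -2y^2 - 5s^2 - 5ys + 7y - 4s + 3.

154/5

∂h/∂y = -4y - 5s + 7 = 0 and ∂h/∂s = -5y - 10s - 4 = 0, so (y, s) = (6, -17/5).
The Hessian has h_{yy} = -4, h_{ss} = -10, h_{ys} = -5, giving D = 15 > 0 with h_{yy} < 0, so the point is a local maximum.
h(6, -17/5) = 154/5.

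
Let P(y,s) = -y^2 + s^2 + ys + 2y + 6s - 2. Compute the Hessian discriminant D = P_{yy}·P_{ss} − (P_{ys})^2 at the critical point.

-5

∂P/∂y = -2y + s + 2 = 0 and ∂P/∂s = y + 2s + 6 = 0, so (y, s) = (-2/5, -14/5).
The Hessian has P_{yy} = -2, P_{ss} = 2, P_{ys} = 1, giving D = -5 < 0, so the point is a saddle point.
D = (-2)·(2) − (1)^2 = -5.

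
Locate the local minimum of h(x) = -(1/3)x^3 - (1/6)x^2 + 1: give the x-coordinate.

-1/3

Critical points: h'(x) = -x^2 - (1/3)x vanishes at x = -1/3, 0.
h''(x) = -2x - 1/3. h''(-1/3) = 1/3 > 0 ⇒ local minimum; h''(0) = -1/3 < 0 ⇒ local maximum.
Thus h has its local minimum at x = -1/3, with value 161/162.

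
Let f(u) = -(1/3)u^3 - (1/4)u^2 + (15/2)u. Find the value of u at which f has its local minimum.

f'(u) = -u^2 - (1/2)u + 15/2. Setting f'(u) = 0 gives u ∈ {-3, 5/2}.
f''(u) = -2u - 1/2. f''(-3) = 11/2 > 0 ⇒ local minimum; f''(5/2) = -11/2 < 0 ⇒ local maximum.
Thus f has its local minimum at u = -3, with value -63/4.

-3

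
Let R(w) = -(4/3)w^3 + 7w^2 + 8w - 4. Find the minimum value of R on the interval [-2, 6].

R'(w) = -4w^2 + 14w + 8, which vanishes at w = -1/2 and w = 4.
Evaluating at the critical points and endpoints: R(-2) = 56/3; R(-1/2) = -73/12; R(4) = 164/3; R(6) = 8.
So the minimum is R(-1/2) = -73/12.

-73/12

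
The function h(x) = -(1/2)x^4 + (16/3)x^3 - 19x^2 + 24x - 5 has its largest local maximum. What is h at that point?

h'(x) = -2x^3 + 16x^2 - 38x + 24 = 0 at x = 1, 3, 4.
Since h''(x) = -6x^2 + 32x - 38, we get h''(1) = -12 < 0 ⇒ local maximum; h''(3) = 4 > 0 ⇒ local minimum; h''(4) = -6 < 0 ⇒ local maximum.
The largest local maximum is h(1) = 29/6.

29/6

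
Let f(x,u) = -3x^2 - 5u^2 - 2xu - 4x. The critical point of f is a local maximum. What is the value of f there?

∂f/∂x = -6x - 2u - 4 = 0 and ∂f/∂u = -2x - 10u = 0, so (x, u) = (-5/7, 1/7).
The Hessian has f_{xx} = -6, f_{uu} = -10, f_{xu} = -2, giving D = 56 > 0 with f_{xx} < 0, so the point is a local maximum.
f(-5/7, 1/7) = 10/7.

10/7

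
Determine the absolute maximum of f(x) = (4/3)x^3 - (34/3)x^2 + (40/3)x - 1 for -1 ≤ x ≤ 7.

263/81

The derivative is 4x^2 - (68/3)x + 40/3, which vanishes at x = 2/3 and x = 5.
Compare values at every candidate in [-1, 7]: f(-1) = -27; f(2/3) = 263/81; f(5) = -51; f(7) = -17/3.
The maximum over the interval is 263/81, attained at x = 2/3.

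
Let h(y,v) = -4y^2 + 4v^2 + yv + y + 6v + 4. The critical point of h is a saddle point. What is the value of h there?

∂h/∂y = -8y + v + 1 = 0 and ∂h/∂v = y + 8v + 6 = 0, so (y, v) = (2/65, -49/65).
The Hessian has h_{yy} = -8, h_{vv} = 8, h_{yv} = 1, giving D = -65 < 0, so the point is a saddle point.
h(2/65, -49/65) = 114/65.

114/65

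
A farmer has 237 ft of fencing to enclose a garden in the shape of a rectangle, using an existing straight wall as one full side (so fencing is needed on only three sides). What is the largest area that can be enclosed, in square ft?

Let the sides perpendicular to the wall have length x and the parallel side y, so 2x + y = 237 and the area is A = xy = x(237 − 2x).
A'(x) = 237 − 4x = 0 gives x = 237/4, and A''(x) = −4 < 0 confirms a maximum.
Then y = 237 − 2·237/4 = 237/2 and A = 56169/8.

56169/8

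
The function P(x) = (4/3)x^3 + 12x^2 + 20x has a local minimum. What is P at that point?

-28/3

P'(x) = 4x^2 + 24x + 20. Setting P'(x) = 0 gives x ∈ {-5, -1}.
Since P''(x) = 8x + 24, we get P''(-5) = -16 < 0 ⇒ local maximum; P''(-1) = 16 > 0 ⇒ local minimum.
The local minimum is P(-1) = -28/3.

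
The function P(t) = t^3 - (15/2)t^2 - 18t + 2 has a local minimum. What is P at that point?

-160

Critical points: P'(t) = 3t^2 - 15t - 18 vanishes at t = -1, 6.
Second-derivative test with P''(t) = 6t - 15: P''(-1) = -21 < 0 ⇒ local maximum; P''(6) = 21 > 0 ⇒ local minimum.
Thus P has its local minimum at t = 6, with value -160.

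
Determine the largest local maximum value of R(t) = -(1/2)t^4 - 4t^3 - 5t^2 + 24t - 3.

23/2

R'(t) = -2t^3 - 12t^2 - 10t + 24. Setting R'(t) = 0 gives t ∈ {-4, -3, 1}.
Second-derivative test with R''(t) = -6t^2 - 24t - 10: R''(-4) = -10 < 0 ⇒ local maximum; R''(-3) = 8 > 0 ⇒ local minimum; R''(1) = -40 < 0 ⇒ local maximum.
The largest local maximum is R(1) = 23/2.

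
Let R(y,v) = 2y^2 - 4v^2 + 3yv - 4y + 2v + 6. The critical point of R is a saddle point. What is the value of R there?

214/41

∂R/∂y = 4y + 3v - 4 = 0 and ∂R/∂v = 3y - 8v + 2 = 0, so (y, v) = (26/41, 20/41).
The Hessian has R_{yy} = 4, R_{vv} = -8, R_{yv} = 3, giving D = -41 < 0, so the point is a saddle point.
R(26/41, 20/41) = 214/41.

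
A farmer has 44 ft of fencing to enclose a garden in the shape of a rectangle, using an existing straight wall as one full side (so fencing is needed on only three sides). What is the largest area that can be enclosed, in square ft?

242

Let the sides perpendicular to the wall have length x and the parallel side y, so 2x + y = 44 and the area is A = xy = x(44 − 2x).
A'(x) = 44 − 4x = 0 gives x = 11, and A''(x) = −4 < 0 confirms a maximum.
Then y = 44 − 2·11 = 22 and A = 242.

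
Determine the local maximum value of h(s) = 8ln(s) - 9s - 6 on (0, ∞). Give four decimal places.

-14.9423

h'(s) = 8/s − 9 = 0 gives s = 8/9.
h''(s) = -8/s², which is negative for s > 0, so this is a local maximum.
h(8/9) = 8·ln(8/9) - 8 - 6 ≈ -14.9423.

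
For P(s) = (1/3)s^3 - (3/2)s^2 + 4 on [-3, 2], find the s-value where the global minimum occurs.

Differentiating, P'(s) = s^2 - 3s; whose only zero in [-3, 2] is s = 0.
Evaluating at the critical points and endpoints: P(-3) = -37/2,  P(0) = 4,  P(2) = 2/3.
Hence the absolute minimum is -37/2 at s = -3.

-3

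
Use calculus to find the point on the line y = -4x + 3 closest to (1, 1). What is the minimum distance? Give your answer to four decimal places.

0.4851

Minimize D(x)^2 = (x - 1)^2 + (-4x + 2)^2.
d/dx[D^2] = 2(x - 1) + 2·(-4)·(-4x + 2) = 0 ⇒ x = 9/17.
Then y = 15/17 and the distance is √(4/17) ≈ 0.4851.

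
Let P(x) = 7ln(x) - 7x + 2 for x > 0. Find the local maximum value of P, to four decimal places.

P'(x) = 7/x − 7 = 0 gives x = 1.
P''(x) = -7/x², which is negative for x > 0, so this is a local maximum.
P(1) = 7·ln(1) - 7 + 2 ≈ -5.0000.

-5.0000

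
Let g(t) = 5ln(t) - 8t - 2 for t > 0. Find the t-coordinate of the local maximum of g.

g'(t) = 5/t − 8 = 0 gives t = 5/8.
g''(t) = -5/t², which is negative for t > 0, so this is a local maximum.
g(5/8) = 5·ln(5/8) - 5 - 2 ≈ -9.3500.

5/8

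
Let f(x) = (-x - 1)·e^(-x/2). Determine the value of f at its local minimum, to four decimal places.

f'(x) = (-1)·e^(-x/2) + (-x - 1)·(-1/2)·e^(-x/2) = ((1/2)x - 1/2)·e^(-x/2). Since e^(-x/2) > 0, the only critical point is x = 1.
f''(1) has the same sign as 1/2 > 0, so this is a local minimum.
f(1) = (-2)·e^(-1/2) ≈ -1.2131.

-1.2131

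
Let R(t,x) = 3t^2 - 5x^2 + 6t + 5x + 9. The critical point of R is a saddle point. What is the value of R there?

29/4

∂R/∂t = 6t + 6 = 0 and ∂R/∂x = -10x + 5 = 0, so (t, x) = (-1, 1/2).
The Hessian has R_{tt} = 6, R_{xx} = -10, R_{tx} = 0, giving D = -60 < 0, so the point is a saddle point.
R(-1, 1/2) = 29/4.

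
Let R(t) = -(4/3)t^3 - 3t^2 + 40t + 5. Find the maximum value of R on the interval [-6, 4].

R'(t) = -4t^2 - 6t + 40, which vanishes at t = -4 and t = 5/2.
Compare values at every candidate in [-6, 4]: R(-6) = -55, R(-4) = -353/3, R(5/2) = 785/12, R(4) = 95/3.
The maximum over the interval is 785/12, attained at t = 5/2.

785/12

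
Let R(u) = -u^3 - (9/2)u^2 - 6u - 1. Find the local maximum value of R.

3/2

R'(u) = -3u^2 - 9u - 6. Setting R'(u) = 0 gives u ∈ {-2, -1}.
Second-derivative test with R''(u) = -6u - 9: R''(-2) = 3 > 0 ⇒ local minimum; R''(-1) = -3 < 0 ⇒ local maximum.
Thus R has its local maximum at u = -1, with value 3/2.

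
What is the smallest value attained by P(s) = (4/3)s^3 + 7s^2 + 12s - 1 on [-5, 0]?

-158/3

Differentiating, P'(s) = 4s^2 + 14s + 12; which vanishes at s = -2 and s = -3/2.
Candidates: P(-5) = -158/3; P(-2) = -23/3; P(-3/2) = -31/4; P(0) = -1.
Hence the absolute minimum is -158/3 at s = -5.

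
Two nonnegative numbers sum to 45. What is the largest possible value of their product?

2025/4

With x + y = 45, the product is P(x) = x(45 − x).
P'(x) = 45 − 2x = 0 gives x = 45/2; P'' = −2 < 0, so this is the maximum.
P = 45/2·45/2 = 2025/4.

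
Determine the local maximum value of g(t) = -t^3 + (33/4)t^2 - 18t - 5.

-9

g'(t) = -3t^2 + (33/2)t - 18. Setting g'(t) = 0 gives t ∈ {3/2, 4}.
Since g''(t) = -6t + 33/2, we get g''(3/2) = 15/2 > 0 ⇒ local minimum; g''(4) = -15/2 < 0 ⇒ local maximum.
Thus g has its local maximum at t = 4, with value -9.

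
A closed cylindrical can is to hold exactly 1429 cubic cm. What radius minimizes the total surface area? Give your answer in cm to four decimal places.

With radius r and height h, πr²h = 1429 so h = 1429/(πr²), and S(r) = 2πr² + 2πrh = 2πr² + 2·1429/r.
S'(r) = 4πr − 2·1429/r² = 0 ⇒ r³ = 1429/(2π), so r ≈ 6.1040 and h = 2r ≈ 12.2081.
S''(r) = 4π + 4·1429/r³ > 0, so this is the minimum; S ≈ 702.3216.

6.1040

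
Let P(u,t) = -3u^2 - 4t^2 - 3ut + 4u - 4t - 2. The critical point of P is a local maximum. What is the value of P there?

∂P/∂u = -6u - 3t + 4 = 0 and ∂P/∂t = -3u - 8t - 4 = 0, so (u, t) = (44/39, -12/13).
The Hessian has P_{uu} = -6, P_{tt} = -8, P_{ut} = -3, giving D = 39 > 0 with P_{uu} < 0, so the point is a local maximum.
P(44/39, -12/13) = 82/39.

82/39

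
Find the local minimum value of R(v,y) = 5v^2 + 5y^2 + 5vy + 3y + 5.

22/5

∂R/∂v = 10v + 5y = 0 and ∂R/∂y = 5v + 10y + 3 = 0, so (v, y) = (1/5, -2/5).
The Hessian has R_{vv} = 10, R_{yy} = 10, R_{vy} = 5, giving D = 75 > 0 with R_{vv} > 0, so the point is a local minimum.
R(1/5, -2/5) = 22/5.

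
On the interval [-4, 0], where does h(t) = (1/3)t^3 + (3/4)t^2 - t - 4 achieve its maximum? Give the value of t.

The derivative is t^2 + (3/2)t - 1, whose only zero in [-4, 0] is t = -2.
Evaluating at the critical points and endpoints: h(-4) = -28/3, h(-2) = -5/3, h(0) = -4.
So the maximum is h(-2) = -5/3.

-2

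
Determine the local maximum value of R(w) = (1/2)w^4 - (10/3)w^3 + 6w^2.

16/3

R'(w) = 2w^3 - 10w^2 + 12w = 0 at w = 0, 2, 3.
R''(w) = 6w^2 - 20w + 12. R''(0) = 12 > 0 ⇒ local minimum; R''(2) = -4 < 0 ⇒ local maximum; R''(3) = 6 > 0 ⇒ local minimum.
Thus R has its local maximum at w = 2, with value 16/3.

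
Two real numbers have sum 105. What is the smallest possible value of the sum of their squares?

11025/2

With a + b = 105, a^2 + b^2 = a^2 + (105 − a)^2.
The derivative 2a − 2(105 − a) = 4a − 210 vanishes at a = 105/2; second derivative 4 > 0, a minimum.
The minimum is 2·(105/2)^2 = 11025/2.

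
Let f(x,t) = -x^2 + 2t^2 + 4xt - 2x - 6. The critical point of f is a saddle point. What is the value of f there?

-17/3

∂f/∂x = -2x + 4t - 2 = 0 and ∂f/∂t = 4x + 4t = 0, so (x, t) = (-1/3, 1/3).
The Hessian has f_{xx} = -2, f_{tt} = 4, f_{xt} = 4, giving D = -24 < 0, so the point is a saddle point.
f(-1/3, 1/3) = -17/3.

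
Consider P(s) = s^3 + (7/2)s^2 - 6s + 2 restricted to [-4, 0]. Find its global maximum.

49/2

Differentiating, P'(s) = 3s^2 + 7s - 6; whose only zero in [-4, 0] is s = -3.
Candidates: P(-4) = 18; P(-3) = 49/2; P(0) = 2.
The maximum over the interval is 49/2, attained at s = -3.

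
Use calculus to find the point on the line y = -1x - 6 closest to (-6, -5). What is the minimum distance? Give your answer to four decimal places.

3.5355

Minimize D(x)^2 = (x + 6)^2 + (-x - 1)^2.
d/dx[D^2] = 2(x + 6) + 2·(-1)·(-x - 1) = 0 ⇒ x = -7/2.
Then y = -5/2 and the distance is √(25/2) ≈ 3.5355.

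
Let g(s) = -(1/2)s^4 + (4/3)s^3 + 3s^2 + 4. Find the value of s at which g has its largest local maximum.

Critical points: g'(s) = -2s^3 + 4s^2 + 6s vanishes at s = -1, 0, 3.
Since g''(s) = -6s^2 + 8s + 6, we get g''(-1) = -8 < 0 ⇒ local maximum; g''(0) = 6 > 0 ⇒ local minimum; g''(3) = -24 < 0 ⇒ local maximum.
So the largest local maximum value is g(3) = 53/2.

3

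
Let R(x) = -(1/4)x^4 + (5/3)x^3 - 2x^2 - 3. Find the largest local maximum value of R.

23/3

Critical points: R'(x) = -x^3 + 5x^2 - 4x vanishes at x = 0, 1, 4.
R''(x) = -3x^2 + 10x - 4. R''(0) = -4 < 0 ⇒ local maximum; R''(1) = 3 > 0 ⇒ local minimum; R''(4) = -12 < 0 ⇒ local maximum.
So the largest local maximum value is R(4) = 23/3.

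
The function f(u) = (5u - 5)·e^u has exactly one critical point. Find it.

f'(u) = 5·e^u + (5u - 5)·1·e^u = (5u)·e^u. Since e^u > 0, the only critical point is u = 0.
f''(0) has the same sign as 5 > 0, so this is a local minimum.
f(0) = (-5)·e^(0) ≈ -5.0000.

0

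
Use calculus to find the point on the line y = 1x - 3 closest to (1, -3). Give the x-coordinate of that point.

Minimize D(x)^2 = (x - 1)^2 + (x)^2.
d/dx[D^2] = 2(x - 1) + 2·1·(x) = 0 ⇒ x = 1/2.
Then y = -5/2 and the distance is √(1/2) ≈ 0.7071.

1/2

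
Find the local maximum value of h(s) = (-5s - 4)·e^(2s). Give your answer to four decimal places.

h'(s) = (-5)·e^(2s) + (-5s - 4)·2·e^(2s) = (-10s - 13)·e^(2s). Since e^(2s) > 0, the only critical point is s = -13/10.
h''(-13/10) has the same sign as -10 < 0, so this is a local maximum.
h(-13/10) = (5/2)·e^(-13/5) ≈ 0.1857.

0.1857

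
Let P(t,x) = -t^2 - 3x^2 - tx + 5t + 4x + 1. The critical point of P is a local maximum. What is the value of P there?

82/11

∂P/∂t = -2t - x + 5 = 0 and ∂P/∂x = -t - 6x + 4 = 0, so (t, x) = (26/11, 3/11).
The Hessian has P_{tt} = -2, P_{xx} = -6, P_{tx} = -1, giving D = 11 > 0 with P_{tt} < 0, so the point is a local maximum.
P(26/11, 3/11) = 82/11.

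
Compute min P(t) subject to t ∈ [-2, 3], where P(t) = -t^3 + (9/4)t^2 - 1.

-31/4

P'(t) = -3t^2 + (9/2)t, which vanishes at t = 0 and t = 3/2.
Candidates: P(-2) = 16, P(0) = -1, P(3/2) = 11/16, P(3) = -31/4.
Hence the absolute minimum is -31/4 at t = 3.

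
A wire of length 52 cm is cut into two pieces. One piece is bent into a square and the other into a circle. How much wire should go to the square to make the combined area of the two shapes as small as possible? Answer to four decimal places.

Let x be the length used for the square. Square side x/4; circle radius (52−x)/(2π).
A(x) = (x/4)² + π·((52−x)/(2π))² = x²/16 + (52−x)²/(4π) for 0 ≤ x ≤ 52. A'(x) = x/8 − (52−x)/(2π) = 0 gives x = 4·52/(π+4) ≈ 29.1252.
A'' = 1/8 + 1/(2π) > 0, so this gives the minimum combined area; x ≈ 29.1252 cm to the square.

29.1252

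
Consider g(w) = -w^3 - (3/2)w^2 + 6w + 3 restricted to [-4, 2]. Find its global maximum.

19

Differentiating, g'(w) = -3w^2 - 3w + 6; which vanishes at w = -2 and w = 1.
Candidates: g(-4) = 19,  g(-2) = -7,  g(1) = 13/2,  g(2) = 1.
So the maximum is g(-4) = 19.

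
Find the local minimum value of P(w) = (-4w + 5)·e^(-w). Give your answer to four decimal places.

-0.4216

P'(w) = (-4)·e^(-w) + (-4w + 5)·(-1)·e^(-w) = (4w - 9)·e^(-w). Since e^(-w) > 0, the only critical point is w = 9/4.
P''(9/4) has the same sign as 4 > 0, so this is a local minimum.
P(9/4) = (-4)·e^(-9/4) ≈ -0.4216.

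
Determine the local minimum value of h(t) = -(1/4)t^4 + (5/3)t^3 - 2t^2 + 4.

41/12

h'(t) = -t^3 + 5t^2 - 4t. Setting h'(t) = 0 gives t ∈ {0, 1, 4}.
h''(t) = -3t^2 + 10t - 4. h''(0) = -4 < 0 ⇒ local maximum; h''(1) = 3 > 0 ⇒ local minimum; h''(4) = -12 < 0 ⇒ local maximum.
Thus h has its local minimum at t = 1, with value 41/12.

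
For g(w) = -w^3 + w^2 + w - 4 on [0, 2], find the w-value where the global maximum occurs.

1

Differentiating, g'(w) = -3w^2 + 2w + 1; whose only zero in [0, 2] is w = 1.
Compare values at every candidate in [0, 2]: g(0) = -4, g(1) = -3, g(2) = -6.
Hence the absolute maximum is -3 at w = 1.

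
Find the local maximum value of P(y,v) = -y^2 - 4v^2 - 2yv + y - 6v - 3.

∂P/∂y = -2y - 2v + 1 = 0 and ∂P/∂v = -2y - 8v - 6 = 0, so (y, v) = (5/3, -7/6).
The Hessian has P_{yy} = -2, P_{vv} = -8, P_{yv} = -2, giving D = 12 > 0 with P_{yy} < 0, so the point is a local maximum.
P(5/3, -7/6) = 4/3.

4/3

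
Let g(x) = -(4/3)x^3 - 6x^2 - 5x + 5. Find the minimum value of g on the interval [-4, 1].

g'(x) = -4x^2 - 12x - 5, which vanishes at x = -5/2 and x = -1/2.
Evaluating at the critical points and endpoints: g(-4) = 43/3; g(-5/2) = 5/6; g(-1/2) = 37/6; g(1) = -22/3.
The minimum over the interval is -22/3, attained at x = 1.

-22/3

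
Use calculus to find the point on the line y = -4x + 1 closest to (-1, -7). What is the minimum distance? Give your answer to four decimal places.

Minimize D(x)^2 = (x + 1)^2 + (-4x + 8)^2.
d/dx[D^2] = 2(x + 1) + 2·(-4)·(-4x + 8) = 0 ⇒ x = 31/17.
Then y = -107/17 and the distance is √(144/17) ≈ 2.9104.

2.9104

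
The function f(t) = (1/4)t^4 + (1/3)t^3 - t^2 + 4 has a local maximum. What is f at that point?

4

f'(t) = t^3 + t^2 - 2t = 0 at t = -2, 0, 1.
Since f''(t) = 3t^2 + 2t - 2, we get f''(-2) = 6 > 0 ⇒ local minimum; f''(0) = -2 < 0 ⇒ local maximum; f''(1) = 3 > 0 ⇒ local minimum.
Thus f has its local maximum at t = 0, with value 4.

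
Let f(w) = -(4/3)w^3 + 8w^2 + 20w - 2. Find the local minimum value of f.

f'(w) = -4w^2 + 16w + 20 = 0 at w = -1, 5.
Since f''(w) = -8w + 16, we get f''(-1) = 24 > 0 ⇒ local minimum; f''(5) = -24 < 0 ⇒ local maximum.
Thus f has its local minimum at w = -1, with value -38/3.

-38/3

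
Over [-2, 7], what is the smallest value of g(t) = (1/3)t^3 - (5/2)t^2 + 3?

Differentiating, g'(t) = t^2 - 5t; which vanishes at t = 0 and t = 5.
Candidates: g(-2) = -29/3, g(0) = 3, g(5) = -107/6, g(7) = -31/6.
Hence the absolute minimum is -107/6 at t = 5.

-107/6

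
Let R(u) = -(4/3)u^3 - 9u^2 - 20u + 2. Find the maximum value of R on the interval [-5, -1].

131/3

R'(u) = -4u^2 - 18u - 20, which vanishes at u = -5/2 and u = -2.
Evaluating at the critical points and endpoints: R(-5) = 131/3; R(-5/2) = 199/12; R(-2) = 50/3; R(-1) = 43/3.
The maximum over the interval is 131/3, attained at u = -5.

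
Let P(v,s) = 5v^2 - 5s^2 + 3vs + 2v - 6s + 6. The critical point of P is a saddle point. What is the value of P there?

∂P/∂v = 10v + 3s + 2 = 0 and ∂P/∂s = 3v - 10s - 6 = 0, so (v, s) = (-2/109, -66/109).
The Hessian has P_{vv} = 10, P_{ss} = -10, P_{vs} = 3, giving D = -109 < 0, so the point is a saddle point.
P(-2/109, -66/109) = 850/109.

850/109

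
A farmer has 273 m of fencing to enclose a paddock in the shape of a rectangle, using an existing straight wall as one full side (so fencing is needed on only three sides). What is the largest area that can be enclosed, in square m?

Let the sides perpendicular to the wall have length x and the parallel side y, so 2x + y = 273 and the area is A = xy = x(273 − 2x).
A'(x) = 273 − 4x = 0 gives x = 273/4, and A''(x) = −4 < 0 confirms a maximum.
Then y = 273 − 2·273/4 = 273/2 and A = 74529/8.

74529/8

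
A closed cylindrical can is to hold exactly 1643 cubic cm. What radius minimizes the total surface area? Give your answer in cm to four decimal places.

6.3947

With radius r and height h, πr²h = 1643 so h = 1643/(πr²), and S(r) = 2πr² + 2πrh = 2πr² + 2·1643/r.
S'(r) = 4πr − 2·1643/r² = 0 ⇒ r³ = 1643/(2π), so r ≈ 6.3947 and h = 2r ≈ 12.7894.
S''(r) = 4π + 4·1643/r³ > 0, so this is the minimum; S ≈ 770.7962.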